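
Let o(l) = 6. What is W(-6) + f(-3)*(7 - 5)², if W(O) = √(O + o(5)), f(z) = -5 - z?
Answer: -8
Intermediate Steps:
W(O) = √(6 + O) (W(O) = √(O + 6) = √(6 + O))
W(-6) + f(-3)*(7 - 5)² = √(6 - 6) + (-5 - 1*(-3))*(7 - 5)² = √0 + (-5 + 3)*2² = 0 - 2*4 = 0 - 8 = -8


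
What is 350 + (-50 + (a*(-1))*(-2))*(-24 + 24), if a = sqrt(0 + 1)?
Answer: 350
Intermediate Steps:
a = 1 (a = sqrt(1) = 1)
350 + (-50 + (a*(-1))*(-2))*(-24 + 24) = 350 + (-50 + (1*(-1))*(-2))*(-24 + 24) = 350 + (-50 - 1*(-2))*0 = 350 + (-50 + 2)*0 = 350 - 48*0 = 350 + 0 = 350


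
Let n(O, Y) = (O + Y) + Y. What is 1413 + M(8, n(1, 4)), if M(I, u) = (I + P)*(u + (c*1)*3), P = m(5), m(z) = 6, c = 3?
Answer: 1665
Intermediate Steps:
P = 6
n(O, Y) = O + 2*Y
M(I, u) = (6 + I)*(9 + u) (M(I, u) = (I + 6)*(u + (3*1)*3) = (6 + I)*(u + 3*3) = (6 + I)*(u + 9) = (6 + I)*(9 + u))
1413 + M(8, n(1, 4)) = 1413 + (54 + 6*(1 + 2*4) + 9*8 + 8*(1 + 2*4)) = 1413 + (54 + 6*(1 + 8) + 72 + 8*(1 + 8)) = 1413 + (54 + 6*9 + 72 + 8*9) = 1413 + (54 + 54 + 72 + 72) = 1413 + 252 = 1665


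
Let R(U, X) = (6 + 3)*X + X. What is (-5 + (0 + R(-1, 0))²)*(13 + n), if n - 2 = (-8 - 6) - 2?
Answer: 5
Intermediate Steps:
n = -14 (n = 2 + ((-8 - 6) - 2) = 2 + (-14 - 2) = 2 - 16 = -14)
R(U, X) = 10*X (R(U, X) = 9*X + X = 10*X)
(-5 + (0 + R(-1, 0))²)*(13 + n) = (-5 + (0 + 10*0)²)*(13 - 14) = (-5 + (0 + 0)²)*(-1) = (-5 + 0²)*(-1) = (-5 + 0)*(-1) = -5*(-1) = 5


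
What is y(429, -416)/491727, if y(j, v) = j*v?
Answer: -59488/163909 ≈ -0.36293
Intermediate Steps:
y(429, -416)/491727 = (429*(-416))/491727 = -178464*1/491727 = -59488/163909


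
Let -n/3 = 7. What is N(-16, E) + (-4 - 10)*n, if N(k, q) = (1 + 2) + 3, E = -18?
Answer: 300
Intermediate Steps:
n = -21 (n = -3*7 = -21)
N(k, q) = 6 (N(k, q) = 3 + 3 = 6)
N(-16, E) + (-4 - 10)*n = 6 + (-4 - 10)*(-21) = 6 - 14*(-21) = 6 + 294 = 300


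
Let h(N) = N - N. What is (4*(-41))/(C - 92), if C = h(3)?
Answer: 41/23 ≈ 1.7826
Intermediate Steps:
h(N) = 0
C = 0
(4*(-41))/(C - 92) = (4*(-41))/(0 - 92) = -164/(-92) = -164*(-1/92) = 41/23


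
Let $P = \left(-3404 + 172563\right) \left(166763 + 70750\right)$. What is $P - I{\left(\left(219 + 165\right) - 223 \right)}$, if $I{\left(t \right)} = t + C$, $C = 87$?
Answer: $40177461319$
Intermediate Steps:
$I{\left(t \right)} = 87 + t$ ($I{\left(t \right)} = t + 87 = 87 + t$)
$P = 40177461567$ ($P = 169159 \cdot 237513 = 40177461567$)
$P - I{\left(\left(219 + 165\right) - 223 \right)} = 40177461567 - \left(87 + \left(\left(219 + 165\right) - 223\right)\right) = 40177461567 - \left(87 + \left(384 - 223\right)\right) = 40177461567 - \left(87 + 161\right) = 40177461567 - 248 = 40177461319$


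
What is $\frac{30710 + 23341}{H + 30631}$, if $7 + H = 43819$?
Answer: $\frac{54051}{74443} \approx 0.72607$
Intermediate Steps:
$H = 43812$ ($H = -7 + 43819 = 43812$)
$\frac{30710 + 23341}{H + 30631} = \frac{30710 + 23341}{43812 + 30631} = \frac{54051}{74443}$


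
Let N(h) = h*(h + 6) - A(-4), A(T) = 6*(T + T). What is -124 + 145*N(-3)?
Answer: 5531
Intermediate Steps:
A(T) = 12*T (A(T) = 6*(2*T) = 12*T)
N(h) = 48 + h*(6 + h) (N(h) = h*(h + 6) - 12*(-4) = h*(6 + h) - 1*(-48) = h*(6 + h) + 48 = 48 + h*(6 + h))
-124 + 145*N(-3) = -124 + 145*(48 + (-3)**2 + 6*(-3)) = -124 + 145*(48 + 9 - 18) = -124 + 145*39 = -124 + 5655 = 5531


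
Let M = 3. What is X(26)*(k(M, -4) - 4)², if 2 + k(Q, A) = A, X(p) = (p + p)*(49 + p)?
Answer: 390000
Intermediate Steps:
X(p) = 2*p*(49 + p) (X(p) = (2*p)*(49 + p) = 2*p*(49 + p))
k(Q, A) = -2 + A
X(26)*(k(M, -4) - 4)² = (2*26*(49 + 26))*((-2 - 4) - 4)² = (2*26*75)*(-6 - 4)² = 3900*(-10)² = 3900*100 = 390000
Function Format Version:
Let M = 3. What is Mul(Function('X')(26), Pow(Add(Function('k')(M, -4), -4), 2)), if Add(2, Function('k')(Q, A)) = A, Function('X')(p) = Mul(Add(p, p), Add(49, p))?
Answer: 390000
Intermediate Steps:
Function('X')(p) = Mul(2, p, Add(49, p)) (Function('X')(p) = Mul(Mul(2, p), Add(49, p)) = Mul(2, p, Add(49, p)))
Function('k')(Q, A) = Add(-2, A)
Mul(Function('X')(26), Pow(Add(Function('k')(M, -4), -4), 2)) = Mul(Mul(2, 26, Add(49, 26)), Pow(Add(Add(-2, -4), -4), 2)) = Mul(Mul(2, 26, 75), Pow(Add(-6, -4), 2)) = Mul(3900, Pow(-10, 2)) = Mul(3900, 100) = 390000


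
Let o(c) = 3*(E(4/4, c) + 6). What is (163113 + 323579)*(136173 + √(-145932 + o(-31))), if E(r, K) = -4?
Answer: 66274309716 + 16060836*I*√134 ≈ 6.6274e+10 + 1.8592e+8*I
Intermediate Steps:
o(c) = 6 (o(c) = 3*(-4 + 6) = 3*2 = 6)
(163113 + 323579)*(136173 + √(-145932 + o(-31))) = (163113 + 323579)*(136173 + √(-145932 + 6)) = 486692*(136173 + √(-145926)) = 486692*(136173 + 33*I*√134) = 66274309716 + 16060836*I*√134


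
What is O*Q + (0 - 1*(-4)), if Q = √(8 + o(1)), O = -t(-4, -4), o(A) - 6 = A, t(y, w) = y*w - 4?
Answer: 4 - 12*√15 ≈ -42.476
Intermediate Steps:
t(y, w) = -4 + w*y (t(y, w) = w*y - 4 = -4 + w*y)
o(A) = 6 + A
O = -12 (O = -(-4 - 4*(-4)) = -(-4 + 16) = -1*12 = -12)
Q = √15 (Q = √(8 + (6 + 1)) = √(8 + 7) = √15 ≈ 3.8730)
O*Q + (0 - 1*(-4)) = -12*√15 + (0 - 1*(-4)) = -12*√15 + (0 + 4) = -12*√15 + 4 = 4 - 12*√15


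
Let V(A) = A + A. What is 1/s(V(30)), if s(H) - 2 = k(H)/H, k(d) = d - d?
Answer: 1/2 ≈ 0.50000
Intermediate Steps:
k(d) = 0
V(A) = 2*A
s(H) = 2 (s(H) = 2 + 0/H = 2 + 0 = 2)
1/s(V(30)) = 1/2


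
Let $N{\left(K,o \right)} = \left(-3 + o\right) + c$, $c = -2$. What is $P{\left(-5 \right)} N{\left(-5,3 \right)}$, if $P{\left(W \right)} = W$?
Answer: $10$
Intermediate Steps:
$N{\left(K,o \right)} = -5 + o$ ($N{\left(K,o \right)} = \left(-3 + o\right) - 2 = -5 + o$)
$P{\left(-5 \right)} N{\left(-5,3 \right)} = - 5 \left(-5 + 3\right) = \left(-5\right) \left(-2\right) = 10$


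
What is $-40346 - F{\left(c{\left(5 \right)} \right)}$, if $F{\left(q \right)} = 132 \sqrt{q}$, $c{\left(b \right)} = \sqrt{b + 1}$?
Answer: $-40346 - 132 \sqrt[4]{6} \approx -40553.0$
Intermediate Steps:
$c{\left(b \right)} = \sqrt{1 + b}$
$-40346 - F{\left(c{\left(5 \right)} \right)} = -40346 - 132 \sqrt{\sqrt{1 + 5}} = -40346 - 132 \sqrt{\sqrt{6}} = -40346 - 132 \sqrt[4]{6}$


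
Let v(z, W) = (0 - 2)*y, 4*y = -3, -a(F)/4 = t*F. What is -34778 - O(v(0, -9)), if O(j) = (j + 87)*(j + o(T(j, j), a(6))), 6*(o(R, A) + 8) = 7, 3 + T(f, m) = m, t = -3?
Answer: -34306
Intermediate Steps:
T(f, m) = -3 + m
a(F) = 12*F (a(F) = -(-12)*F = 12*F)
y = -3/4 (y = (1/4)*(-3) = -3/4 ≈ -0.75000)
v(z, W) = 3/2 (v(z, W) = (0 - 2)*(-3/4) = -2*(-3/4) = 3/2)
o(R, A) = -41/6 (o(R, A) = -8 + (1/6)*7 = -8 + 7/6 = -41/6)
O(j) = (87 + j)*(-41/6 + j) (O(j) = (j + 87)*(j - 41/6) = (87 + j)*(-41/6 + j))
-34778 - O(v(0, -9)) = -34778 - (-1189/2 + (3/2)**2 + (481/6)*(3/2)) = -34778 - (-1189/2 + 9/4 + 481/4) = -34778 - 1*(-472) = -34778 + 472 = -34306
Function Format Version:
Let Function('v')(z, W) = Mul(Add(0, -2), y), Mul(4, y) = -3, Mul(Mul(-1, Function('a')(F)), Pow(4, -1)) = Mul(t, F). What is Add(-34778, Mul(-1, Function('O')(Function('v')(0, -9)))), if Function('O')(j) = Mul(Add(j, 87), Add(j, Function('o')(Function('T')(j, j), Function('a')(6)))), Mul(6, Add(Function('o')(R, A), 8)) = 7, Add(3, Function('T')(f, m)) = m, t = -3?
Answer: -34306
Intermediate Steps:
Function('T')(f, m) = Add(-3, m)
Function('a')(F) = Mul(12, F) (Function('a')(F) = Mul(-4, Mul(-3, F)) = Mul(12, F))
y = Rational(-3, 4) (y = Mul(Rational(1, 4), -3) = Rational(-3, 4) ≈ -0.75000)
Function('v')(z, W) = Rational(3, 2) (Function('v')(z, W) = Mul(Add(0, -2), Rational(-3, 4)) = Mul(-2, Rational(-3, 4)) = Rational(3, 2))
Function('o')(R, A) = Rational(-41, 6) (Function('o')(R, A) = Add(-8, Mul(Rational(1, 6), 7)) = Add(-8, Rational(7, 6)) = Rational(-41, 6))
Function('O')(j) = Mul(Add(87, j), Add(Rational(-41, 6), j)) (Function('O')(j) = Mul(Add(j, 87), Add(j, Rational(-41, 6))) = Mul(Add(87, j), Add(Rational(-41, 6), j)))
Add(-34778, Mul(-1, Function('O')(Function('v')(0, -9)))) = Add(-34778, Mul(-1, Add(Rational(-1189, 2), Pow(Rational(3, 2), 2), Mul(Rational(481, 6), Rational(3, 2))))) = Add(-34778, Mul(-1, Add(Rational(-1189, 2), Rational(9, 4), Rational(481, 4)))) = Add(-34778, Mul(-1, -472)) = Add(-34778, 472) = -34306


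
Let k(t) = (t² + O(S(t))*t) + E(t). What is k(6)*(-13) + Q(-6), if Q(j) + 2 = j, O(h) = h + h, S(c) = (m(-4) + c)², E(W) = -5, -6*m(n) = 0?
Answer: -6027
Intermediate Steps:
m(n) = 0 (m(n) = -⅙*0 = 0)
S(c) = c² (S(c) = (0 + c)² = c²)
O(h) = 2*h
Q(j) = -2 + j
k(t) = -5 + t² + 2*t³ (k(t) = (t² + (2*t²)*t) - 5 = (t² + 2*t³) - 5 = -5 + t² + 2*t³)
k(6)*(-13) + Q(-6) = (-5 + 6² + 2*6³)*(-13) + (-2 - 6) = (-5 + 36 + 2*216)*(-13) - 8 = (-5 + 36 + 432)*(-13) - 8 = 463*(-13) - 8 = -6019 - 8 = -6027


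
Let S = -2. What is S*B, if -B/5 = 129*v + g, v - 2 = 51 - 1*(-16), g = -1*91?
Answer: 88100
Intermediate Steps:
g = -91
v = 69 (v = 2 + (51 - 1*(-16)) = 2 + (51 + 16) = 2 + 67 = 69)
B = -44050 (B = -5*(129*69 - 91) = -5*(8901 - 91) = -5*8810 = -44050)
S*B = -2*(-44050) = 88100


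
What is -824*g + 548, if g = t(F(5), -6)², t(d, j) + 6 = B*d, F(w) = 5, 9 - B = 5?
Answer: -160956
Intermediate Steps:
B = 4 (B = 9 - 1*5 = 9 - 5 = 4)
t(d, j) = -6 + 4*d
g = 196 (g = (-6 + 4*5)² = (-6 + 20)² = 14² = 196)
-824*g + 548 = -824*196 + 548 = -161504 + 548 = -160956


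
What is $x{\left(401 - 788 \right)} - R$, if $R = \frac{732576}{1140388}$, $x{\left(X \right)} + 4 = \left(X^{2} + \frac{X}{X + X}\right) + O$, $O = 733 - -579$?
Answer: $\frac{86143117747}{570194} \approx 1.5108 \cdot 10^{5}$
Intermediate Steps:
$O = 1312$ ($O = 733 + 579 = 1312$)
$x{\left(X \right)} = \frac{2617}{2} + X^{2}$ ($x{\left(X \right)} = -4 + \left(\left(X^{2} + \frac{X}{X + X}\right) + 1312\right) = -4 + \left(\left(X^{2} + \frac{X}{2 X}\right) + 1312\right) = -4 + \left(\left(X^{2} + \frac{1}{2 X} X\right) + 1312\right) = -4 + \left(\left(X^{2} + \frac{1}{2}\right) + 1312\right) = -4 + \left(\left(\frac{1}{2} + X^{2}\right) + 1312\right) = -4 + \left(\frac{2625}{2} + X^{2}\right) = \frac{2617}{2} + X^{2}$)
$R = \frac{183144}{285097}$ ($R = 732576 \cdot \frac{1}{1140388} = \frac{183144}{285097} \approx 0.64239$)
$x{\left(401 - 788 \right)} - R = \left(\frac{2617}{2} + \left(401 - 788\right)^{2}\right) - \frac{183144}{285097} = \left(\frac{2617}{2} + \left(-387\right)^{2}\right) - \frac{183144}{285097} = \left(\frac{2617}{2} + 149769\right) - \frac{183144}{285097} = \frac{302155}{2} - \frac{183144}{285097} = \frac{86143117747}{570194}$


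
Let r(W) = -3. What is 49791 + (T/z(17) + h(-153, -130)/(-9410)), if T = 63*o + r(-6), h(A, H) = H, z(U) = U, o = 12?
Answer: 797215421/15997 ≈ 49835.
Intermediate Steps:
T = 753 (T = 63*12 - 3 = 756 - 3 = 753)
49791 + (T/z(17) + h(-153, -130)/(-9410)) = 49791 + (753/17 - 130/(-9410)) = 49791 + (753*(1/17) - 130*(-1/9410)) = 49791 + (753/17 + 13/941) = 49791 + 708794/15997 = 797215421/15997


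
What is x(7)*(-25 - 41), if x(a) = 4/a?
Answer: -264/7 ≈ -37.714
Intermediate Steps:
x(7)*(-25 - 41) = (4/7)*(-25 - 41) = (4*(⅐))*(-66) = (4/7)*(-66) = -264/7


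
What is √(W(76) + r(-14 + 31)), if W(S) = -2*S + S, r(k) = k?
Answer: I*√59 ≈ 7.6811*I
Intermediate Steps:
W(S) = -S
√(W(76) + r(-14 + 31)) = √(-1*76 + (-14 + 31)) = √(-76 + 17) = √(-59) = I*√59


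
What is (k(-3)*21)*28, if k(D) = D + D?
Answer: -3528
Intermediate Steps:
k(D) = 2*D
(k(-3)*21)*28 = ((2*(-3))*21)*28 = -6*21*28 = -126*28 = -3528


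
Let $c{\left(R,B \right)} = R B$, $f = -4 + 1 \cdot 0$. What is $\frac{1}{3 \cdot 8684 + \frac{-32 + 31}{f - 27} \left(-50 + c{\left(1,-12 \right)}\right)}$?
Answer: $\frac{1}{26050} \approx 3.8388 \cdot 10^{-5}$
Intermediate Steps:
$f = -4$ ($f = -4 + 0 = -4$)
$c{\left(R,B \right)} = B R$
$\frac{1}{3 \cdot 8684 + \frac{-32 + 31}{f - 27} \left(-50 + c{\left(1,-12 \right)}\right)} = \frac{1}{3 \cdot 8684 + \frac{-32 + 31}{-4 - 27} \left(-50 - 12\right)} = \frac{1}{26052 + - \frac{1}{-31} \left(-50 - 12\right)} = \frac{1}{26052 + \left(-1\right) \left(- \frac{1}{31}\right) \left(-62\right)} = \frac{1}{26052 + \frac{1}{31} \left(-62\right)} = \frac{1}{26052 - 2} = \frac{1}{26050}$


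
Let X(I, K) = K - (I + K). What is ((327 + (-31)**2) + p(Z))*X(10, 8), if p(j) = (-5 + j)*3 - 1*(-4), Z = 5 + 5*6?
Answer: -13820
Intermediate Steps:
Z = 35 (Z = 5 + 30 = 35)
p(j) = -11 + 3*j (p(j) = (-15 + 3*j) + 4 = -11 + 3*j)
X(I, K) = -I (X(I, K) = K + (-I - K) = -I)
((327 + (-31)**2) + p(Z))*X(10, 8) = ((327 + (-31)**2) + (-11 + 3*35))*(-1*10) = ((327 + 961) + (-11 + 105))*(-10) = (1288 + 94)*(-10) = 1382*(-10) = -13820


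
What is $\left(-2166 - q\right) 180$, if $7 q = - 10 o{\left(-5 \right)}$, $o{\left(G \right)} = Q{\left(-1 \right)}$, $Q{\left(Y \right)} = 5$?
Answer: $- \frac{2720160}{7} \approx -3.8859 \cdot 10^{5}$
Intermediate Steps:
$o{\left(G \right)} = 5$
$q = - \frac{50}{7}$ ($q = \frac{\left(-10\right) 5}{7} = \frac{1}{7} \left(-50\right) = - \frac{50}{7} \approx -7.1429$)
$\left(-2166 - q\right) 180 = \left(-2166 - - \frac{50}{7}\right) 180 = \left(-2166 + \frac{50}{7}\right) 180 = \left(- \frac{15112}{7}\right) 180 = - \frac{2720160}{7}$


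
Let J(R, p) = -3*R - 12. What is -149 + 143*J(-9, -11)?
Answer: 1996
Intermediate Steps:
J(R, p) = -12 - 3*R
-149 + 143*J(-9, -11) = -149 + 143*(-12 - 3*(-9)) = -149 + 143*(-12 + 27) = -149 + 143*15 = -149 + 2145 = 1996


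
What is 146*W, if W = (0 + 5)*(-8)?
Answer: -5840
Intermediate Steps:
W = -40 (W = 5*(-8) = -40)
146*W = 146*(-40) = -5840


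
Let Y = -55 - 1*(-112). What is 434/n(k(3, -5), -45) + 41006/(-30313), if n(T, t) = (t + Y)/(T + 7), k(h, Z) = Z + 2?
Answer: 13032824/90939 ≈ 143.31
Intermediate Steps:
Y = 57 (Y = -55 + 112 = 57)
k(h, Z) = 2 + Z
n(T, t) = (57 + t)/(7 + T) (n(T, t) = (t + 57)/(T + 7) = (57 + t)/(7 + T))
434/n(k(3, -5), -45) + 41006/(-30313) = 434/(((57 - 45)/(7 + (2 - 5)))) + 41006/(-30313) = 434/((12/(7 - 3))) + 41006*(-1/30313) = 434/((12/4)) - 41006/30313 = 434/(((¼)*12)) - 41006/30313 = 434/3 - 41006/30313 = 13032824/90939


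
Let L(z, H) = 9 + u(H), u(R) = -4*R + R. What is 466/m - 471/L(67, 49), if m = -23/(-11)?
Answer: 10409/46 ≈ 226.28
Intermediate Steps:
u(R) = -3*R
L(z, H) = 9 - 3*H
m = 23/11 (m = -23*(-1/11) = 23/11 ≈ 2.0909)
466/m - 471/L(67, 49) = 466/(23/11) - 471/(9 - 3*49) = 466*(11/23) - 471/(9 - 147) = 5126/23 - 471/(-138) = 5126/23 - 471*(-1/138) = 5126/23 + 157/46 = 10409/46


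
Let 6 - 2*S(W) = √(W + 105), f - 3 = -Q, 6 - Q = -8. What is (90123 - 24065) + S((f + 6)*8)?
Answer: 66061 - √65/2 ≈ 66057.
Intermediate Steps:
Q = 14 (Q = 6 - 1*(-8) = 6 + 8 = 14)
f = -11 (f = 3 - 1*14 = 3 - 14 = -11)
S(W) = 3 - √(105 + W)/2 (S(W) = 3 - √(W + 105)/2 = 3 - √(105 + W)/2)
(90123 - 24065) + S((f + 6)*8) = (90123 - 24065) + (3 - √(105 + (-11 + 6)*8)/2) = 66058 + (3 - √(105 - 5*8)/2) = 66058 + (3 - √(105 - 40)/2) = 66058 + (3 - √65/2) = 66061 - √65/2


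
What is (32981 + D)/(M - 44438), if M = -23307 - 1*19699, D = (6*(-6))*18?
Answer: -4619/12492 ≈ -0.36976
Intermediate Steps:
D = -648 (D = -36*18 = -648)
M = -43006 (M = -23307 - 19699 = -43006)
(32981 + D)/(M - 44438) = (32981 - 648)/(-43006 - 44438) = 32333/(-87444) = 32333*(-1/87444) = -4619/12492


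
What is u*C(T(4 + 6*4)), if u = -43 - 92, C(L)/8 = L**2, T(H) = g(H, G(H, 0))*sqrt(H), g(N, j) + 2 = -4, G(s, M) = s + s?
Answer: -1088640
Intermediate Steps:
G(s, M) = 2*s
g(N, j) = -6 (g(N, j) = -2 - 4 = -6)
T(H) = -6*sqrt(H)
C(L) = 8*L**2
u = -135
u*C(T(4 + 6*4)) = -1080*(-6*sqrt(4 + 6*4))**2 = -1080*(-6*sqrt(4 + 24))**2 = -1080*(-12*sqrt(7))**2 = -1080*1008 = -135*8064 = -1088640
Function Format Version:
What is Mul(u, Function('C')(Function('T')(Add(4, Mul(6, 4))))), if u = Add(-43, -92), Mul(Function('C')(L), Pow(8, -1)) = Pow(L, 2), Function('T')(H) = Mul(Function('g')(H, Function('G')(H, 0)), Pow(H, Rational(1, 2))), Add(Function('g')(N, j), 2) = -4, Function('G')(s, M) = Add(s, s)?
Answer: -1088640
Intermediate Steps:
Function('G')(s, M) = Mul(2, s)
Function('g')(N, j) = -6 (Function('g')(N, j) = Add(-2, -4) = -6)
Function('T')(H) = Mul(-6, Pow(H, Rational(1, 2)))
Function('C')(L) = Mul(8, Pow(L, 2))
u = -135
Mul(u, Function('C')(Function('T')(Add(4, Mul(6, 4))))) = Mul(-135, Mul(8, Pow(Mul(-6, Pow(Add(4, Mul(6, 4)), Rational(1, 2))), 2))) = Mul(-135, Mul(8, Pow(Mul(-6, Pow(Add(4, 24), Rational(1, 2))), 2))) = Mul(-135, Mul(8, Pow(Mul(-6, Pow(28, Rational(1, 2))), 2))) = Mul(-135, Mul(8, Pow(Mul(-6, Mul(2, Pow(7, Rational(1, 2)))), 2))) = Mul(-135, Mul(8, Pow(Mul(-12, Pow(7, Rational(1, 2))), 2))) = Mul(-135, Mul(8, 1008)) = Mul(-135, 8064) = -1088640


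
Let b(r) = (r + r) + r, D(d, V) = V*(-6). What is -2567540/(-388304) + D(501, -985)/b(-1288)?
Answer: 2837090/558187 ≈ 5.0827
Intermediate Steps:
D(d, V) = -6*V
b(r) = 3*r (b(r) = 2*r + r = 3*r)
-2567540/(-388304) + D(501, -985)/b(-1288) = -2567540/(-388304) + (-6*(-985))/((3*(-1288))) = -2567540*(-1/388304) + 5910/(-3864) = 641885/97076 + 5910*(-1/3864) = 641885/97076 - 985/644 = 2837090/558187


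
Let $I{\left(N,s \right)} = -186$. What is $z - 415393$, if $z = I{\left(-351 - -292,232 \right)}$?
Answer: $-415579$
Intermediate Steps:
$z = -186$
$z - 415393 = -186 - 415393 = -415579$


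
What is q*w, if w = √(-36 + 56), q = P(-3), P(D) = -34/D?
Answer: 68*√5/3 ≈ 50.684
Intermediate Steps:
q = 34/3 (q = -34/(-3) = -34*(-⅓) = 34/3 ≈ 11.333)
w = 2*√5 (w = √20 = 2*√5 ≈ 4.4721)
q*w = 34*(2*√5)/3 = 68*√5/3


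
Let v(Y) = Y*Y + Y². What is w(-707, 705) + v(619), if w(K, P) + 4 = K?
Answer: 765611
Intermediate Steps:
v(Y) = 2*Y² (v(Y) = Y² + Y² = 2*Y²)
w(K, P) = -4 + K
w(-707, 705) + v(619) = (-4 - 707) + 2*619² = -711 + 2*383161 = -711 + 766322 = 765611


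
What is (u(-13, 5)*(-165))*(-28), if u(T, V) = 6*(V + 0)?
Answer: 138600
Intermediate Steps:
u(T, V) = 6*V
(u(-13, 5)*(-165))*(-28) = ((6*5)*(-165))*(-28) = (30*(-165))*(-28) = -4950*(-28) = 138600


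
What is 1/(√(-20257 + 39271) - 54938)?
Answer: -27469/1509082415 - √19014/3018164830 ≈ -1.8248e-5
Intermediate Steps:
1/(√(-20257 + 39271) - 54938) = 1/(√19014 - 54938) = 1/(-54938 + √19014)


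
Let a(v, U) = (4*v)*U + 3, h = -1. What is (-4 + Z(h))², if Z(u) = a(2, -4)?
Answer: 1089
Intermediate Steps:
a(v, U) = 3 + 4*U*v (a(v, U) = 4*U*v + 3 = 3 + 4*U*v)
Z(u) = -29 (Z(u) = 3 + 4*(-4)*2 = 3 - 32 = -29)
(-4 + Z(h))² = (-4 - 29)² = (-33)² = 1089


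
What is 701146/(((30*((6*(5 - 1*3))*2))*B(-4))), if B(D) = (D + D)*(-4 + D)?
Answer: 350573/23040 ≈ 15.216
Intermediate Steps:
B(D) = 2*D*(-4 + D) (B(D) = (2*D)*(-4 + D) = 2*D*(-4 + D))
701146/(((30*((6*(5 - 1*3))*2))*B(-4))) = 701146/(((30*((6*(5 - 1*3))*2))*(2*(-4)*(-4 - 4)))) = 701146/(((30*((6*(5 - 3))*2))*(2*(-4)*(-8)))) = 701146/(((30*((6*2)*2))*64)) = 701146/(((30*(12*2))*64)) = 701146/(((30*24)*64)) = 701146/((720*64)) = 701146/46080 = 701146*(1/46080) = 350573/23040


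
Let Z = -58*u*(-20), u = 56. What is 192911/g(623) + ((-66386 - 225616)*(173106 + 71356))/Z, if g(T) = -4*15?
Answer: -10738837685/9744 ≈ -1.1021e+6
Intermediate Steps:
g(T) = -60
Z = 64960 (Z = -58*56*(-20) = -3248*(-20) = 64960)
192911/g(623) + ((-66386 - 225616)*(173106 + 71356))/Z = 192911/(-60) + ((-66386 - 225616)*(173106 + 71356))/64960 = 192911*(-1/60) - 292002*244462*(1/64960) = -192911/60 - 71383392924*1/64960 = -192911/60 - 17845848231/16240 = -10738837685/9744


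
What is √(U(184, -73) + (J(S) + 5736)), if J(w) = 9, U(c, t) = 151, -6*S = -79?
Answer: 2*√1474 ≈ 76.785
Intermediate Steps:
S = 79/6 (S = -⅙*(-79) = 79/6 ≈ 13.167)
√(U(184, -73) + (J(S) + 5736)) = √(151 + (9 + 5736)) = √(151 + 5745) = √5896 = 2*√1474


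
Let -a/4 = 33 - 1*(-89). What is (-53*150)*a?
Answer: 3879600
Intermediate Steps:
a = -488 (a = -4*(33 - 1*(-89)) = -4*(33 + 89) = -4*122 = -488)
(-53*150)*a = -53*150*(-488) = -7950*(-488) = 3879600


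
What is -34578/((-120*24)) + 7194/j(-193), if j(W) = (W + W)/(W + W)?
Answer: 1152961/160 ≈ 7206.0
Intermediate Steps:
j(W) = 1 (j(W) = (2*W)/((2*W)) = (2*W)*(1/(2*W)) = 1)
-34578/((-120*24)) + 7194/j(-193) = -34578/((-120*24)) + 7194/1 = -34578/(-2880) + 7194*1 = -34578*(-1/2880) + 7194 = 1921/160 + 7194 = 1152961/160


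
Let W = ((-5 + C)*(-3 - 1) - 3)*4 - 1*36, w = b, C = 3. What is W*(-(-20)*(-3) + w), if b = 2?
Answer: 928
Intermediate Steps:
w = 2
W = -16 (W = ((-5 + 3)*(-3 - 1) - 3)*4 - 1*36 = (-2*(-4) - 3)*4 - 36 = (8 - 3)*4 - 36 = 5*4 - 36 = 20 - 36 = -16)
W*(-(-20)*(-3) + w) = -16*(-(-20)*(-3) + 2) = -16*(-5*12 + 2) = -16*(-60 + 2) = -16*(-58) = 928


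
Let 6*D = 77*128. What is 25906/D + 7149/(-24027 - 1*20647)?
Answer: 122740845/7862624 ≈ 15.611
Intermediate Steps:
D = 4928/3 (D = (77*128)/6 = (⅙)*9856 = 4928/3 ≈ 1642.7)
25906/D + 7149/(-24027 - 1*20647) = 25906/(4928/3) + 7149/(-24027 - 1*20647) = 25906*(3/4928) + 7149/(-24027 - 20647) = 38859/2464 + 7149/(-44674) = 38859/2464 + 7149*(-1/44674) = 38859/2464 - 7149/44674 = 122740845/7862624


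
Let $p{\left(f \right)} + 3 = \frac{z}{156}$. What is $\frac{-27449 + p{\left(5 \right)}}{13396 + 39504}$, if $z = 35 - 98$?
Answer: $- \frac{57101}{110032} \approx -0.51895$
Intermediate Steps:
$z = -63$ ($z = 35 - 98 = -63$)
$p{\left(f \right)} = - \frac{177}{52}$ ($p{\left(f \right)} = -3 - \frac{63}{156} = -3 - \frac{21}{52} = - \frac{177}{52}$)
$\frac{-27449 + p{\left(5 \right)}}{13396 + 39504} = \frac{-27449 - \frac{177}{52}}{13396 + 39504} = - \frac{1427525}{52 \cdot 52900} = \left(- \frac{1427525}{52}\right) \frac{1}{52900} = - \frac{57101}{110032}$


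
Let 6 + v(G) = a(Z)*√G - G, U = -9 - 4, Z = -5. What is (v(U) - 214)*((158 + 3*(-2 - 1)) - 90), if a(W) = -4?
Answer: -12213 - 236*I*√13 ≈ -12213.0 - 850.91*I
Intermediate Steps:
U = -13
v(G) = -6 - G - 4*√G (v(G) = -6 + (-4*√G - G) = -6 + (-G - 4*√G) = -6 - G - 4*√G)
(v(U) - 214)*((158 + 3*(-2 - 1)) - 90) = ((-6 - 1*(-13) - 4*I*√13) - 214)*((158 + 3*(-2 - 1)) - 90) = ((-6 + 13 - 4*I*√13) - 214)*((158 + 3*(-3)) - 90) = ((-6 + 13 - 4*I*√13) - 214)*((158 - 9) - 90) = ((7 - 4*I*√13) - 214)*(149 - 90) = (-207 - 4*I*√13)*59 = -12213 - 236*I*√13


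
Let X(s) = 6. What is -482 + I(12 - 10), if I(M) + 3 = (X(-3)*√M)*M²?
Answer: -485 + 24*√2 ≈ -451.06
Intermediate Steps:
I(M) = -3 + 6*M^(5/2) (I(M) = -3 + (6*√M)*M² = -3 + 6*M^(5/2))
-482 + I(12 - 10) = -482 + (-3 + 6*(12 - 10)^(5/2)) = -482 + (-3 + 6*2^(5/2)) = -482 + (-3 + 6*(4*√2)) = -482 + (-3 + 24*√2) = -485 + 24*√2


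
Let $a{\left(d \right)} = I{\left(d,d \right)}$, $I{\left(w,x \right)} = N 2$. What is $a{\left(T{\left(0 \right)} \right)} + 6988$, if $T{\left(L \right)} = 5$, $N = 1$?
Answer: $6990$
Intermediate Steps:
$I{\left(w,x \right)} = 2$ ($I{\left(w,x \right)} = 1 \cdot 2 = 2$)
$a{\left(d \right)} = 2$
$a{\left(T{\left(0 \right)} \right)} + 6988 = 2 + 6988 = 6990$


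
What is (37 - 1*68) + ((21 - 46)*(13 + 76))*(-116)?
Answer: 258069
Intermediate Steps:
(37 - 1*68) + ((21 - 46)*(13 + 76))*(-116) = (37 - 68) - 25*89*(-116) = -31 - 2225*(-116) = -31 + 258100 = 258069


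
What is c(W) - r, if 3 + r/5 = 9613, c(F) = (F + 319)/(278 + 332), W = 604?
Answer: -29309577/610 ≈ -48049.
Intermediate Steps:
c(F) = 319/610 + F/610 (c(F) = (319 + F)/610 = (319 + F)*(1/610) = 319/610 + F/610)
r = 48050 (r = -15 + 5*9613 = -15 + 48065 = 48050)
c(W) - r = (319/610 + (1/610)*604) - 1*48050 = (319/610 + 302/305) - 48050 = 923/610 - 48050 = -29309577/610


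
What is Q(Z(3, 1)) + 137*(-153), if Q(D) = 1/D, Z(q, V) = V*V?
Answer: -20960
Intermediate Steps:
Z(q, V) = V**2
Q(D) = 1/D
Q(Z(3, 1)) + 137*(-153) = 1/(1**2) + 137*(-153) = 1/1 - 20961 = 1 - 20961 = -20960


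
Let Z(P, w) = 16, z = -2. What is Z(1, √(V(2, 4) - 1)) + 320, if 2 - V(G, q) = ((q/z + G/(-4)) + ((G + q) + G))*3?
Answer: 336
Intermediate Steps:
V(G, q) = 2 - 21*G/4 - 3*q/2 (V(G, q) = 2 - ((q/(-2) + G/(-4)) + ((G + q) + G))*3 = 2 - ((q*(-½) + G*(-¼)) + (q + 2*G))*3 = 2 - ((-q/2 - G/4) + (q + 2*G))*3 = 2 - (q/2 + 7*G/4)*3 = 2 - (3*q/2 + 21*G/4) = 2 + (-21*G/4 - 3*q/2) = 2 - 21*G/4 - 3*q/2)
Z(1, √(V(2, 4) - 1)) + 320 = 16 + 320 = 336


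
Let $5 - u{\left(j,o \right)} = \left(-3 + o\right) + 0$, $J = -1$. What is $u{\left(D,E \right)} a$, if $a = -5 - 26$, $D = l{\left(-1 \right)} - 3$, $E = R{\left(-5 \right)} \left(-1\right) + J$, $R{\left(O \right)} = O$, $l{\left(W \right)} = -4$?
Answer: $-124$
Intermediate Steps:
$E = 4$ ($E = \left(-5\right) \left(-1\right) - 1 = 5 - 1 = 4$)
$D = -7$ ($D = -4 - 3 = -7$)
$u{\left(j,o \right)} = 8 - o$ ($u{\left(j,o \right)} = 5 - \left(\left(-3 + o\right) + 0\right) = 5 - \left(-3 + o\right) = 8 - o$)
$a = -31$
$u{\left(D,E \right)} a = \left(8 - 4\right) \left(-31\right) = 4 \left(-31\right) = -124$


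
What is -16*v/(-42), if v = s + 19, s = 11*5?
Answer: 592/21 ≈ 28.190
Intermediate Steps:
s = 55
v = 74 (v = 55 + 19 = 74)
-16*v/(-42) = -1184/(-42) = -1184*(-1)/42 = -16*(-37/21) = 592/21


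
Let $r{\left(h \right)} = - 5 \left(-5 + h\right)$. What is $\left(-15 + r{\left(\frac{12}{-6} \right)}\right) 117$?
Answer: $2340$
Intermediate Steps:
$r{\left(h \right)} = 25 - 5 h$
$\left(-15 + r{\left(\frac{12}{-6} \right)}\right) 117 = \left(-15 + \left(25 - 5 \frac{12}{-6}\right)\right) 117 = \left(-15 + \left(25 - 5 \cdot 12 \left(- \frac{1}{6}\right)\right)\right) 117 = \left(-15 + \left(25 - -10\right)\right) 117 = \left(-15 + \left(25 + 10\right)\right) 117 = \left(-15 + 35\right) 117 = 20 \cdot 117 = 2340$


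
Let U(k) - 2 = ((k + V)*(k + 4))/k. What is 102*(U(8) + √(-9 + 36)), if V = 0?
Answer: 1428 + 306*√3 ≈ 1958.0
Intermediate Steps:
U(k) = 6 + k (U(k) = 2 + ((k + 0)*(k + 4))/k = 2 + (k*(4 + k))/k = 2 + (4 + k) = 6 + k)
102*(U(8) + √(-9 + 36)) = 102*((6 + 8) + √(-9 + 36)) = 102*(14 + √27) = 102*(14 + 3*√3) = 1428 + 306*√3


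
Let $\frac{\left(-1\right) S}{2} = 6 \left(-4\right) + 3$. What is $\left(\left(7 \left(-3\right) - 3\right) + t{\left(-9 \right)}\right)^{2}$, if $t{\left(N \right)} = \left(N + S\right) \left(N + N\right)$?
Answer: $381924$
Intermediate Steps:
$S = 42$ ($S = - 2 \left(6 \left(-4\right) + 3\right) = - 2 \left(-24 + 3\right) = \left(-2\right) \left(-21\right) = 42$)
$t{\left(N \right)} = 2 N \left(42 + N\right)$ ($t{\left(N \right)} = \left(N + 42\right) \left(N + N\right) = \left(42 + N\right) 2 N = 2 N \left(42 + N\right)$)
$\left(\left(7 \left(-3\right) - 3\right) + t{\left(-9 \right)}\right)^{2} = \left(\left(7 \left(-3\right) - 3\right) + 2 \left(-9\right) \left(42 - 9\right)\right)^{2} = \left(\left(-21 - 3\right) + 2 \left(-9\right) 33\right)^{2} = \left(-24 - 594\right)^{2} = \left(-618\right)^{2} = 381924$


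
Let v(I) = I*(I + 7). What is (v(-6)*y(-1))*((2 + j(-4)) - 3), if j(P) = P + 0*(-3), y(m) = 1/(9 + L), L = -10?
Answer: -30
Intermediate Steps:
v(I) = I*(7 + I)
y(m) = -1 (y(m) = 1/(9 - 10) = 1/(-1) = -1)
j(P) = P (j(P) = P + 0 = P)
(v(-6)*y(-1))*((2 + j(-4)) - 3) = (-6*(7 - 6)*(-1))*((2 - 4) - 3) = (-6*1*(-1))*(-2 - 3) = -6*(-1)*(-5) = 6*(-5) = -30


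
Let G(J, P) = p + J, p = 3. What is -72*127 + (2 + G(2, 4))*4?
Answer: -9116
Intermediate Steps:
G(J, P) = 3 + J
-72*127 + (2 + G(2, 4))*4 = -72*127 + (2 + (3 + 2))*4 = -9144 + (2 + 5)*4 = -9144 + 7*4 = -9144 + 28 = -9116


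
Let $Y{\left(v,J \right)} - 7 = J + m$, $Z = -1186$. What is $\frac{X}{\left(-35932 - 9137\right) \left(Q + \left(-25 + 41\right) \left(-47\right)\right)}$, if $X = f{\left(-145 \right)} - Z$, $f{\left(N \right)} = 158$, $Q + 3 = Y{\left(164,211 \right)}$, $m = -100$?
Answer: $\frac{64}{1367093} \approx 4.6815 \cdot 10^{-5}$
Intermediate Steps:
$Y{\left(v,J \right)} = -93 + J$ ($Y{\left(v,J \right)} = 7 + \left(J - 100\right) = 7 + \left(-100 + J\right) = -93 + J$)
$Q = 115$ ($Q = -3 + \left(-93 + 211\right) = -3 + 118 = 115$)
$X = 1344$ ($X = 158 - -1186 = 158 + 1186 = 1344$)
$\frac{X}{\left(-35932 - 9137\right) \left(Q + \left(-25 + 41\right) \left(-47\right)\right)} = \frac{1344}{\left(-35932 - 9137\right) \left(115 + \left(-25 + 41\right) \left(-47\right)\right)} = \frac{1344}{\left(-45069\right) \left(115 + 16 \left(-47\right)\right)} = \frac{1344}{\left(-45069\right) \left(115 - 752\right)} = \frac{1344}{\left(-45069\right) \left(-637\right)} = \frac{1344}{28708953} = 1344 \cdot \frac{1}{28708953} = \frac{64}{1367093}$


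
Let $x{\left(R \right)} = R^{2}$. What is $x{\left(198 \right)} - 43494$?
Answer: $-4290$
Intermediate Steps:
$x{\left(198 \right)} - 43494 = 198^{2} - 43494 = 39204 - 43494 = -4290$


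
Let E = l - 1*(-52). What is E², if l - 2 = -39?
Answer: 225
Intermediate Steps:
l = -37 (l = 2 - 39 = -37)
E = 15 (E = -37 - 1*(-52) = -37 + 52 = 15)
E² = 15² = 225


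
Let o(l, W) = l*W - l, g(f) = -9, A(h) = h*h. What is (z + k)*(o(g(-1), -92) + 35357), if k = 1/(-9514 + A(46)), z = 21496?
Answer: 2877918984479/3699 ≈ 7.7803e+8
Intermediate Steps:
A(h) = h²
o(l, W) = -l + W*l (o(l, W) = W*l - l = -l + W*l)
k = -1/7398 (k = 1/(-9514 + 46²) = 1/(-9514 + 2116) = 1/(-7398) = -1/7398 ≈ -0.00013517)
(z + k)*(o(g(-1), -92) + 35357) = (21496 - 1/7398)*(-9*(-1 - 92) + 35357) = 159027407*(-9*(-93) + 35357)/7398 = 159027407*(837 + 35357)/7398 = (159027407/7398)*36194 = 2877918984479/3699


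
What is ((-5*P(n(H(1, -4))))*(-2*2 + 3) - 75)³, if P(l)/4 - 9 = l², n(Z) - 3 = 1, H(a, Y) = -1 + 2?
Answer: 76765625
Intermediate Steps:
H(a, Y) = 1
n(Z) = 4 (n(Z) = 3 + 1 = 4)
P(l) = 36 + 4*l²
((-5*P(n(H(1, -4))))*(-2*2 + 3) - 75)³ = ((-5*(36 + 4*4²))*(-2*2 + 3) - 75)³ = ((-5*(36 + 4*16))*(-4 + 3) - 75)³ = (-5*(36 + 64)*(-1) - 75)³ = (-5*100*(-1) - 75)³ = (-500*(-1) - 75)³ = (500 - 75)³ = 425³ = 76765625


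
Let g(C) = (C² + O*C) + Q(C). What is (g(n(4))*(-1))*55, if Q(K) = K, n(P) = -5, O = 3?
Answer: -275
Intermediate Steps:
g(C) = C² + 4*C (g(C) = (C² + 3*C) + C = C² + 4*C)
(g(n(4))*(-1))*55 = (-5*(4 - 5)*(-1))*55 = (-5*(-1)*(-1))*55 = (5*(-1))*55 = -5*55 = -275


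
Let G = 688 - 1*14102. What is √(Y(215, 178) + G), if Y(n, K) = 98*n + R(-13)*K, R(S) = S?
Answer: √5342 ≈ 73.089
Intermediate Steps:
Y(n, K) = -13*K + 98*n (Y(n, K) = 98*n - 13*K = -13*K + 98*n)
G = -13414 (G = 688 - 14102 = -13414)
√(Y(215, 178) + G) = √((-13*178 + 98*215) - 13414) = √((-2314 + 21070) - 13414) = √(18756 - 13414) = √5342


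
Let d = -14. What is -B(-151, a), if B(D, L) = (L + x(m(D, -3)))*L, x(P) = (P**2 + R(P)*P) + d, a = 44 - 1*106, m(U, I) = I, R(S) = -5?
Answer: -3224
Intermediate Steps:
a = -62 (a = 44 - 106 = -62)
x(P) = -14 + P**2 - 5*P (x(P) = (P**2 - 5*P) - 14 = -14 + P**2 - 5*P)
B(D, L) = L*(10 + L) (B(D, L) = (L + (-14 + (-3)**2 - 5*(-3)))*L = (L + (-14 + 9 + 15))*L = (L + 10)*L = (10 + L)*L = L*(10 + L))
-B(-151, a) = -(-62)*(10 - 62) = -(-62)*(-52) = -1*3224 = -3224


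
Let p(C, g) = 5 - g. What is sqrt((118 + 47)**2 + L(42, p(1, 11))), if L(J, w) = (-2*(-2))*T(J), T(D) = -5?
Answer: sqrt(27205) ≈ 164.94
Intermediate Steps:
L(J, w) = -20 (L(J, w) = -2*(-2)*(-5) = 4*(-5) = -20)
sqrt((118 + 47)**2 + L(42, p(1, 11))) = sqrt((118 + 47)**2 - 20) = sqrt(165**2 - 20) = sqrt(27225 - 20) = sqrt(27205)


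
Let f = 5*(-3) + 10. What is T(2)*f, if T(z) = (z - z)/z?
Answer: 0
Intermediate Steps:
T(z) = 0 (T(z) = 0/z = 0)
f = -5 (f = -15 + 10 = -5)
T(2)*f = 0*(-5) = 0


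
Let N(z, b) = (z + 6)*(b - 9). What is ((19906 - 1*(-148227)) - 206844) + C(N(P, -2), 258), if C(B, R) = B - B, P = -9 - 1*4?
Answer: -38711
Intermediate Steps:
P = -13 (P = -9 - 4 = -13)
N(z, b) = (-9 + b)*(6 + z) (N(z, b) = (6 + z)*(-9 + b) = (-9 + b)*(6 + z))
C(B, R) = 0
((19906 - 1*(-148227)) - 206844) + C(N(P, -2), 258) = ((19906 - 1*(-148227)) - 206844) + 0 = ((19906 + 148227) - 206844) + 0 = (168133 - 206844) + 0 = -38711 + 0 = -38711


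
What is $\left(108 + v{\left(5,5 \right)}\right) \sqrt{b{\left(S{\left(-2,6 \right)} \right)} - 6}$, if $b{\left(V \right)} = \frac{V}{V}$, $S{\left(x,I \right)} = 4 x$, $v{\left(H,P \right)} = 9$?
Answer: $117 i \sqrt{5} \approx 261.62 i$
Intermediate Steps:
$b{\left(V \right)} = 1$
$\left(108 + v{\left(5,5 \right)}\right) \sqrt{b{\left(S{\left(-2,6 \right)} \right)} - 6} = \left(108 + 9\right) \sqrt{1 - 6} = 117 \sqrt{1 + \left(-30 + 24\right)} = 117 \sqrt{1 - 6} = 117 \sqrt{-5} = 117 i \sqrt{5}$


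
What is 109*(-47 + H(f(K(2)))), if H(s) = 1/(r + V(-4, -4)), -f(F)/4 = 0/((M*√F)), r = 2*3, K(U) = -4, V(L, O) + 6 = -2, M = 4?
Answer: -10355/2 ≈ -5177.5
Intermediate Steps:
V(L, O) = -8 (V(L, O) = -6 - 2 = -8)
r = 6
f(F) = 0 (f(F) = -0/(4*√F) = -0*1/(4*√F) = -4*0 = 0)
H(s) = -½ (H(s) = 1/(6 - 8) = 1/(-2) = -½)
109*(-47 + H(f(K(2)))) = 109*(-47 - ½) = 109*(-95/2) = -10355/2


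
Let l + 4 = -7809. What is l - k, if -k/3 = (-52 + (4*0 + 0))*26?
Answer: -11869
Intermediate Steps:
l = -7813 (l = -4 - 7809 = -7813)
k = 4056 (k = -3*(-52 + (4*0 + 0))*26 = -3*(-52 + (0 + 0))*26 = -3*(-52 + 0)*26 = -(-156)*26 = -3*(-1352) = 4056)
l - k = -7813 - 1*4056 = -7813 - 4056 = -11869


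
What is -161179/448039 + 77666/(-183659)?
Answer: -64399370935/82286394701 ≈ -0.78263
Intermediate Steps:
-161179/448039 + 77666/(-183659) = -161179*1/448039 + 77666*(-1/183659) = -161179/448039 - 77666/183659 = -64399370935/82286394701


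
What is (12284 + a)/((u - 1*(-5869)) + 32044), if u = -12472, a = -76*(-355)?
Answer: 39264/25441 ≈ 1.5433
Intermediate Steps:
a = 26980
(12284 + a)/((u - 1*(-5869)) + 32044) = (12284 + 26980)/((-12472 - 1*(-5869)) + 32044) = 39264/((-12472 + 5869) + 32044) = 39264/(-6603 + 32044) = 39264/25441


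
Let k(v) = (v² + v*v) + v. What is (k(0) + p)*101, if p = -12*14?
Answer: -16968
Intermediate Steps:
k(v) = v + 2*v² (k(v) = (v² + v²) + v = 2*v² + v = v + 2*v²)
p = -168
(k(0) + p)*101 = (0*(1 + 2*0) - 168)*101 = (0*(1 + 0) - 168)*101 = (0*1 - 168)*101 = (0 - 168)*101 = -168*101 = -16968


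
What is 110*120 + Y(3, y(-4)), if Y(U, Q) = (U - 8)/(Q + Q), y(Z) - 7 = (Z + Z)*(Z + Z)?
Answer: 1874395/142 ≈ 13200.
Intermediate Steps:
y(Z) = 7 + 4*Z**2 (y(Z) = 7 + (Z + Z)*(Z + Z) = 7 + (2*Z)*(2*Z) = 7 + 4*Z**2)
Y(U, Q) = (-8 + U)/(2*Q) (Y(U, Q) = (-8 + U)/((2*Q)) = (-8 + U)*(1/(2*Q)) = (-8 + U)/(2*Q))
110*120 + Y(3, y(-4)) = 110*120 + (-8 + 3)/(2*(7 + 4*(-4)**2)) = 13200 + (1/2)*(-5)/(7 + 4*16) = 13200 + (1/2)*(-5)/(7 + 64) = 13200 + (1/2)*(-5)/71 = 13200 + (1/2)*(1/71)*(-5) = 13200 - 5/142 = 1874395/142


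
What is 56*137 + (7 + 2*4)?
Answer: 7687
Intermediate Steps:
56*137 + (7 + 2*4) = 7672 + (7 + 8) = 7672 + 15 = 7687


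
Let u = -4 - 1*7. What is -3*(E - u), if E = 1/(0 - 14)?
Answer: -459/14 ≈ -32.786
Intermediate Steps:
u = -11 (u = -4 - 7 = -11)
E = -1/14 (E = 1/(-14) = -1/14 ≈ -0.071429)
-3*(E - u) = -3*(-1/14 - 1*(-11)) = -3*(-1/14 + 11) = -3*153/14 = -459/14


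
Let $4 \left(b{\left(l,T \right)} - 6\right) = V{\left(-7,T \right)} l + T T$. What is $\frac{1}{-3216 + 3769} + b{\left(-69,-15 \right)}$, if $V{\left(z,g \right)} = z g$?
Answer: $- \frac{967196}{553} \approx -1749.0$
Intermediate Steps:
$V{\left(z,g \right)} = g z$
$b{\left(l,T \right)} = 6 + \frac{T^{2}}{4} - \frac{7 T l}{4}$ ($b{\left(l,T \right)} = 6 + \frac{T \left(-7\right) l + T T}{4} = 6 + \frac{- 7 T l + T^{2}}{4} = 6 + \frac{T^{2} - 7 T l}{4} = 6 + \left(\frac{T^{2}}{4} - \frac{7 T l}{4}\right) = 6 + \frac{T^{2}}{4} - \frac{7 T l}{4}$)
$\frac{1}{-3216 + 3769} + b{\left(-69,-15 \right)} = \frac{1}{-3216 + 3769} + \left(6 + \frac{\left(-15\right)^{2}}{4} - \left(- \frac{105}{4}\right) \left(-69\right)\right) = \frac{1}{553} + \left(6 + \frac{1}{4} \cdot 225 - \frac{7245}{4}\right) = \frac{1}{553} + \left(6 + \frac{225}{4} - \frac{7245}{4}\right) = \frac{1}{553} - 1749 = - \frac{967196}{553}$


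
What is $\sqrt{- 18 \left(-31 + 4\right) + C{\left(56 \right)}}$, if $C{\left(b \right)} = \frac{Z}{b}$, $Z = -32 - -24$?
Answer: $\frac{\sqrt{23807}}{7} \approx 22.042$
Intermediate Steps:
$Z = -8$ ($Z = -32 + 24 = -8$)
$C{\left(b \right)} = - \frac{8}{b}$
$\sqrt{- 18 \left(-31 + 4\right) + C{\left(56 \right)}} = \sqrt{- 18 \left(-31 + 4\right) - \frac{8}{56}} = \sqrt{\left(-18\right) \left(-27\right) - \frac{1}{7}} = \sqrt{486 - \frac{1}{7}} = \sqrt{\frac{3401}{7}} = \frac{\sqrt{23807}}{7}$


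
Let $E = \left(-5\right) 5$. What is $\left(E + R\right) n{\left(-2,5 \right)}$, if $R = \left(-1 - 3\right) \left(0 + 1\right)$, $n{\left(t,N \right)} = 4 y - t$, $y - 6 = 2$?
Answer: $-986$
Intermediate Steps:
$y = 8$ ($y = 6 + 2 = 8$)
$n{\left(t,N \right)} = 32 - t$ ($n{\left(t,N \right)} = 4 \cdot 8 - t = 32 - t$)
$R = -4$ ($R = \left(-4\right) 1 = -4$)
$E = -25$
$\left(E + R\right) n{\left(-2,5 \right)} = \left(-25 - 4\right) \left(32 - -2\right) = - 29 \left(32 + 2\right) = \left(-29\right) 34 = -986$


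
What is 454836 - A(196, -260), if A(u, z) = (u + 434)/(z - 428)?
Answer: 156463899/344 ≈ 4.5484e+5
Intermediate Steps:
A(u, z) = (434 + u)/(-428 + z)
454836 - A(196, -260) = 454836 - (434 + 196)/(-428 - 260) = 454836 - 630/(-688) = 454836 - (-1)*630/688 = 454836 - 1*(-315/344) = 454836 + 315/344 = 156463899/344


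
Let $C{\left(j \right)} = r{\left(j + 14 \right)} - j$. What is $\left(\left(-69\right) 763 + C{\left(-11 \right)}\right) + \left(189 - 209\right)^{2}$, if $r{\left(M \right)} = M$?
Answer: $-52233$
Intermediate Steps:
$C{\left(j \right)} = 14$ ($C{\left(j \right)} = \left(j + 14\right) - j = \left(14 + j\right) - j = 14$)
$\left(\left(-69\right) 763 + C{\left(-11 \right)}\right) + \left(189 - 209\right)^{2} = \left(\left(-69\right) 763 + 14\right) + \left(189 - 209\right)^{2} = \left(-52647 + 14\right) + \left(-20\right)^{2} = -52633 + 400 = -52233$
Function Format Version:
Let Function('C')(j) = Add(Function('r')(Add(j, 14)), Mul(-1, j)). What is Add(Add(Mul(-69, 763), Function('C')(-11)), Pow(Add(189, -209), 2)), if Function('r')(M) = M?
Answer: -52233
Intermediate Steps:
Function('C')(j) = 14 (Function('C')(j) = Add(Add(j, 14), Mul(-1, j)) = Add(Add(14, j), Mul(-1, j)) = 14)
Add(Add(Mul(-69, 763), Function('C')(-11)), Pow(Add(189, -209), 2)) = Add(Add(Mul(-69, 763), 14), Pow(Add(189, -209), 2)) = Add(Add(-52647, 14), Pow(-20, 2)) = Add(-52633, 400) = -52233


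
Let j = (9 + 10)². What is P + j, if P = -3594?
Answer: -3233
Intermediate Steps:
j = 361 (j = 19² = 361)
P + j = -3594 + 361 = -3233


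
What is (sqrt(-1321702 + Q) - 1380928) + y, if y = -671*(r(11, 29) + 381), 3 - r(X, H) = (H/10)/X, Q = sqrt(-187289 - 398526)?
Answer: -16384151/10 + sqrt(-1321702 + I*sqrt(585815)) ≈ -1.6384e+6 + 1149.7*I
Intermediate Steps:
Q = I*sqrt(585815) (Q = sqrt(-585815) = I*sqrt(585815) ≈ 765.39*I)
r(X, H) = 3 - H/(10*X) (r(X, H) = 3 - H/10/X = 3 - H/(10*X))
y = -2574871/10 (y = -671*((3 - 1/10*29/11) + 381) = -671*((3 - 1/10*29*1/11) + 381) = -671*((3 - 29/110) + 381) = -671*(301/110 + 381) = -671*42211/110 = -2574871/10 ≈ -2.5749e+5)
(sqrt(-1321702 + Q) - 1380928) + y = (sqrt(-1321702 + I*sqrt(585815)) - 1380928) - 2574871/10 = (-1380928 + sqrt(-1321702 + I*sqrt(585815))) - 2574871/10 = -16384151/10 + sqrt(-1321702 + I*sqrt(585815))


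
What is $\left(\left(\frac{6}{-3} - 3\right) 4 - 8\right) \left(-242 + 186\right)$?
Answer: $1568$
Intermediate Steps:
$\left(\left(\frac{6}{-3} - 3\right) 4 - 8\right) \left(-242 + 186\right) = \left(\left(6 \left(- \frac{1}{3}\right) - 3\right) 4 - 8\right) \left(-56\right) = \left(\left(-2 - 3\right) 4 - 8\right) \left(-56\right) = \left(\left(-5\right) 4 - 8\right) \left(-56\right) = \left(-20 - 8\right) \left(-56\right) = \left(-28\right) \left(-56\right) = 1568$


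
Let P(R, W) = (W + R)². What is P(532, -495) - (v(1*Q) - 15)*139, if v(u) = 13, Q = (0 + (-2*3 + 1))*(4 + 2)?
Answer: 1647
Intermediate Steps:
P(R, W) = (R + W)²
Q = -30 (Q = (0 + (-6 + 1))*6 = (0 - 5)*6 = -5*6 = -30)
P(532, -495) - (v(1*Q) - 15)*139 = (532 - 495)² - (13 - 15)*139 = 37² - (-2)*139 = 1369 - 1*(-278) = 1369 + 278 = 1647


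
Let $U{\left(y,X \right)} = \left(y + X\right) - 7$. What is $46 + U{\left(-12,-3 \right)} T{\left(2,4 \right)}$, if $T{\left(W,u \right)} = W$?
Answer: $2$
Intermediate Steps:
$U{\left(y,X \right)} = -7 + X + y$ ($U{\left(y,X \right)} = \left(X + y\right) - 7 = -7 + X + y$)
$46 + U{\left(-12,-3 \right)} T{\left(2,4 \right)} = 46 + \left(-7 - 3 - 12\right) 2 = 46 - 44 = 2$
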